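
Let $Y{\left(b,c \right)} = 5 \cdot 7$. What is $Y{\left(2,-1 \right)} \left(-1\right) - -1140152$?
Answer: $1140117$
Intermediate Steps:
$Y{\left(b,c \right)} = 35$
$Y{\left(2,-1 \right)} \left(-1\right) - -1140152 = 35 \left(-1\right) - -1140152 = -35 + 1140152 = 1140117$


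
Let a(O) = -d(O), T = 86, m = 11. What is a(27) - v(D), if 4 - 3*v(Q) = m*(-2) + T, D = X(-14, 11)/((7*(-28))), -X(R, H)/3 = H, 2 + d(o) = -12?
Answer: 34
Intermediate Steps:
d(o) = -14 (d(o) = -2 - 12 = -14)
X(R, H) = -3*H
D = 33/196 (D = (-3*11)/((7*(-28))) = -33/(-196) = -33*(-1/196) = 33/196 ≈ 0.16837)
v(Q) = -20 (v(Q) = 4/3 - (11*(-2) + 86)/3 = 4/3 - (-22 + 86)/3 = 4/3 - ⅓*64 = 4/3 - 64/3 = -20)
a(O) = 14 (a(O) = -1*(-14) = 14)
a(27) - v(D) = 14 - 1*(-20) = 14 + 20 = 34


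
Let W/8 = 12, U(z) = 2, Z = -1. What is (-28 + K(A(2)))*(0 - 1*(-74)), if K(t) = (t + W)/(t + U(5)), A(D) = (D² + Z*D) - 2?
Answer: 1480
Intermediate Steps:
W = 96 (W = 8*12 = 96)
A(D) = -2 + D² - D (A(D) = (D² - D) - 2 = -2 + D² - D)
K(t) = (96 + t)/(2 + t) (K(t) = (t + 96)/(t + 2) = (96 + t)/(2 + t))
(-28 + K(A(2)))*(0 - 1*(-74)) = (-28 + (96 + (-2 + 2² - 1*2))/(2 + (-2 + 2² - 1*2)))*(0 - 1*(-74)) = (-28 + (96 + (-2 + 4 - 2))/(2 + (-2 + 4 - 2)))*(0 + 74) = (-28 + (96 + 0)/(2 + 0))*74 = (-28 + 96/2)*74 = (-28 + (½)*96)*74 = (-28 + 48)*74 = 20*74 = 1480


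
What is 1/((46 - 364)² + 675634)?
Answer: 1/776758 ≈ 1.2874e-6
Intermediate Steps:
1/((46 - 364)² + 675634) = 1/((-318)² + 675634) = 1/(101124 + 675634) = 1/776758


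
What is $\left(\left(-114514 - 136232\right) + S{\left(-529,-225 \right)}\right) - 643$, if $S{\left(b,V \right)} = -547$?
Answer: $-251936$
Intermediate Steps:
$\left(\left(-114514 - 136232\right) + S{\left(-529,-225 \right)}\right) - 643 = \left(\left(-114514 - 136232\right) - 547\right) - 643 = \left(-250746 - 547\right) - 643 = -251293 - 643 = -251936$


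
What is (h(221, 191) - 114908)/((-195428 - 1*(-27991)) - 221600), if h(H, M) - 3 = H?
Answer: 38228/129679 ≈ 0.29479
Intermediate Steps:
h(H, M) = 3 + H
(h(221, 191) - 114908)/((-195428 - 1*(-27991)) - 221600) = ((3 + 221) - 114908)/((-195428 - 1*(-27991)) - 221600) = (224 - 114908)/((-195428 + 27991) - 221600) = -114684/(-167437 - 221600) = -114684/(-389037) = -114684*(-1/389037) = 38228/129679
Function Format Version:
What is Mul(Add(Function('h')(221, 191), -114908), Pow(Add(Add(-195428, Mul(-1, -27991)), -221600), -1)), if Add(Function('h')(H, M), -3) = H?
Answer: Rational(38228, 129679) ≈ 0.29479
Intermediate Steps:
Function('h')(H, M) = Add(3, H)
Mul(Add(Function('h')(221, 191), -114908), Pow(Add(Add(-195428, Mul(-1, -27991)), -221600), -1)) = Mul(Add(Add(3, 221), -114908), Pow(Add(Add(-195428, Mul(-1, -27991)), -221600), -1)) = Mul(Add(224, -114908), Pow(Add(Add(-195428, 27991), -221600), -1)) = Mul(-114684, Pow(Add(-167437, -221600), -1)) = Mul(-114684, Pow(-389037, -1)) = Mul(-114684, Rational(-1, 389037)) = Rational(38228, 129679)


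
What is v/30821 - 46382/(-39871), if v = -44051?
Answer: -6669751/25078859 ≈ -0.26595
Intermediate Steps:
v/30821 - 46382/(-39871) = -44051/30821 - 46382/(-39871) = -44051*1/30821 - 46382*(-1/39871) = -899/629 + 46382/39871 = -6669751/25078859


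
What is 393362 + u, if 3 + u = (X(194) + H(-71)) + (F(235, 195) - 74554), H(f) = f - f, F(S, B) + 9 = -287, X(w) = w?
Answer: 318703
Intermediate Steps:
F(S, B) = -296 (F(S, B) = -9 - 287 = -296)
H(f) = 0
u = -74659 (u = -3 + ((194 + 0) + (-296 - 74554)) = -3 + (194 - 74850) = -3 - 74656 = -74659)
393362 + u = 393362 - 74659 = 318703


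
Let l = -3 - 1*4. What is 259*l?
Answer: -1813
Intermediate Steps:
l = -7 (l = -3 - 4 = -7)
259*l = 259*(-7) = -1813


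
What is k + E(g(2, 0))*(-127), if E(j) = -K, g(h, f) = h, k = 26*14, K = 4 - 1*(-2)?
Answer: 1126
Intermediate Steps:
K = 6 (K = 4 + 2 = 6)
k = 364
E(j) = -6 (E(j) = -1*6 = -6)
k + E(g(2, 0))*(-127) = 364 - 6*(-127) = 364 + 762 = 1126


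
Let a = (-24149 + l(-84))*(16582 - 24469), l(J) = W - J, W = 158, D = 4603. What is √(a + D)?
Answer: 2*√47139778 ≈ 13732.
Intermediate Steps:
l(J) = 158 - J
a = 188554509 (a = (-24149 + (158 - 1*(-84)))*(16582 - 24469) = (-24149 + (158 + 84))*(-7887) = (-24149 + 242)*(-7887) = -23907*(-7887) = 188554509)
√(a + D) = √(188554509 + 4603) = √188559112 = 2*√47139778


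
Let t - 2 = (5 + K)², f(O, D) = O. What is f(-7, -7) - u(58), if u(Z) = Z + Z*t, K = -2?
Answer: -703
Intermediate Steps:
t = 11 (t = 2 + (5 - 2)² = 2 + 3² = 2 + 9 = 11)
u(Z) = 12*Z (u(Z) = Z + Z*11 = Z + 11*Z = 12*Z)
f(-7, -7) - u(58) = -7 - 12*58 = -7 - 1*696 = -7 - 696 = -703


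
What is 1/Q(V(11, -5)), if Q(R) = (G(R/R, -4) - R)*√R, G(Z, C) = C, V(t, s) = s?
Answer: -I*√5/5 ≈ -0.44721*I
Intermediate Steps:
Q(R) = √R*(-4 - R) (Q(R) = (-4 - R)*√R = √R*(-4 - R))
1/Q(V(11, -5)) = 1/(√(-5)*(-4 - 1*(-5))) = 1/((I*√5)*(-4 + 5)) = 1/((I*√5)*1) = 1/(I*√5) = -I*√5/5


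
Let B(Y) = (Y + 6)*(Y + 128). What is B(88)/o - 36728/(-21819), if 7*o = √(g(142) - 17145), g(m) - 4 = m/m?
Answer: 36728/21819 - 71064*I*√4285/4285 ≈ 1.6833 - 1085.6*I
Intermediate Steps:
g(m) = 5 (g(m) = 4 + m/m = 4 + 1 = 5)
B(Y) = (6 + Y)*(128 + Y)
o = 2*I*√4285/7 (o = √(5 - 17145)/7 = √(-17140)/7 = (2*I*√4285)/7 = 2*I*√4285/7 ≈ 18.703*I)
B(88)/o - 36728/(-21819) = (768 + 88² + 134*88)/((2*I*√4285/7)) - 36728/(-21819) = (768 + 7744 + 11792)*(-7*I*√4285/8570) - 36728*(-1/21819) = 20304*(-7*I*√4285/8570) + 36728/21819 = -71064*I*√4285/4285 + 36728/21819 = 36728/21819 - 71064*I*√4285/4285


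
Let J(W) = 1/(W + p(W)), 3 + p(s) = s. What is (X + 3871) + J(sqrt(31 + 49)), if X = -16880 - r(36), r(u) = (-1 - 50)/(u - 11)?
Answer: -101129039/7775 + 8*sqrt(5)/311 ≈ -13007.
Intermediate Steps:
p(s) = -3 + s
r(u) = -51/(-11 + u)
X = -421949/25 (X = -16880 - (-51)/(-11 + 36) = -16880 - (-51)/25 = -16880 - 1*(-51/25) = -16880 + 51/25 = -421949/25 ≈ -16878.)
J(W) = 1/(-3 + 2*W) (J(W) = 1/(W + (-3 + W)) = 1/(-3 + 2*W))
(X + 3871) + J(sqrt(31 + 49)) = (-421949/25 + 3871) + 1/(-3 + 2*sqrt(31 + 49)) = -325174/25 + 1/(-3 + 2*sqrt(80)) = -325174/25 + 1/(-3 + 2*(4*sqrt(5))) = -325174/25 + 1/(-3 + 8*sqrt(5))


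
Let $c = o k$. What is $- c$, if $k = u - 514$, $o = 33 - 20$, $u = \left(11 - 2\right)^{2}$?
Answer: $5629$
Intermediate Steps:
$u = 81$ ($u = 9^{2} = 81$)
$o = 13$
$k = -433$ ($k = 81 - 514 = -433$)
$c = -5629$ ($c = 13 \left(-433\right) = -5629$)
$- c = \left(-1\right) \left(-5629\right) = 5629$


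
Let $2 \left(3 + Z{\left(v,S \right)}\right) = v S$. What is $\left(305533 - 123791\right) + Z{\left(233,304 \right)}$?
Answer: $217155$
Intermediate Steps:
$Z{\left(v,S \right)} = -3 + \frac{S v}{2}$ ($Z{\left(v,S \right)} = -3 + \frac{v S}{2} = -3 + \frac{S v}{2}$)
$\left(305533 - 123791\right) + Z{\left(233,304 \right)} = \left(305533 - 123791\right) - \left(3 - 35416\right) = 181742 + \left(-3 + 35416\right) = 181742 + 35413 = 217155$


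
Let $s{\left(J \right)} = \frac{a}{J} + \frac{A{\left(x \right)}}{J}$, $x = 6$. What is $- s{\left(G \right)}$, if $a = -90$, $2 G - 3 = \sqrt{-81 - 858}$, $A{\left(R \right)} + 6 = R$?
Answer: $\frac{45}{79} - \frac{15 i \sqrt{939}}{79} \approx 0.56962 - 5.8183 i$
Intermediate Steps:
$A{\left(R \right)} = -6 + R$
$G = \frac{3}{2} + \frac{i \sqrt{939}}{2}$ ($G = \frac{3}{2} + \frac{\sqrt{-81 - 858}}{2} = \frac{3}{2} + \frac{\sqrt{-939}}{2} = \frac{3}{2} + \frac{i \sqrt{939}}{2} \approx 1.5 + 15.322 i$)
$s{\left(J \right)} = - \frac{90}{J}$ ($s{\left(J \right)} = - \frac{90}{J} + \frac{-6 + 6}{J} = - \frac{90}{J} + \frac{0}{J} = - \frac{90}{J} + 0 = - \frac{90}{J}$)
$- s{\left(G \right)} = - \frac{-90}{\frac{3}{2} + \frac{i \sqrt{939}}{2}} = \frac{90}{\frac{3}{2} + \frac{i \sqrt{939}}{2}}$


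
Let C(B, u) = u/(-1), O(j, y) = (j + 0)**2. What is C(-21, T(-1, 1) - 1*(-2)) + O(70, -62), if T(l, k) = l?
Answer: 4899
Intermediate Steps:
O(j, y) = j**2
C(B, u) = -u (C(B, u) = u*(-1) = -u)
C(-21, T(-1, 1) - 1*(-2)) + O(70, -62) = -(-1 - 1*(-2)) + 70**2 = -(-1 + 2) + 4900 = -1*1 + 4900 = -1 + 4900 = 4899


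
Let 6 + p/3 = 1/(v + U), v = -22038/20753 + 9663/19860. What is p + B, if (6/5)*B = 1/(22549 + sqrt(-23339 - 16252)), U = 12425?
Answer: -3471816986608081053069/192881704860457716928 - 5*I*sqrt(4399)/1016993984 ≈ -18.0 - 3.2608e-7*I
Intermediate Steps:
v = -79046147/137384860 (v = -22038*1/20753 + 9663*(1/19860) = -22038/20753 + 3221/6620 = -79046147/137384860 ≈ -0.57536)
B = 5/(6*(22549 + 3*I*sqrt(4399))) (B = 5/(6*(22549 + sqrt(-23339 - 16252))) = 5/(6*(22549 + sqrt(-39591))) = 5/(6*(22549 + 3*I*sqrt(4399))) ≈ 3.6954e-5 - 3.2608e-7*I)
p = -10241429651258/568975946451 (p = -18 + 3/(-79046147/137384860 + 12425) = -18 + 3/(1706927839353/137384860) = -18 + 3*(137384860/1706927839353) = -18 + 137384860/568975946451 = -10241429651258/568975946451 ≈ -18.000)
p + B = -10241429651258/568975946451 + (112745/3050981952 - 5*I*sqrt(4399)/1016993984) = -3471816986608081053069/192881704860457716928 - 5*I*sqrt(4399)/1016993984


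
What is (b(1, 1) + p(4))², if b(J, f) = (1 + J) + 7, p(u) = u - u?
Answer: 81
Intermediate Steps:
p(u) = 0
b(J, f) = 8 + J
(b(1, 1) + p(4))² = ((8 + 1) + 0)² = (9 + 0)² = 9² = 81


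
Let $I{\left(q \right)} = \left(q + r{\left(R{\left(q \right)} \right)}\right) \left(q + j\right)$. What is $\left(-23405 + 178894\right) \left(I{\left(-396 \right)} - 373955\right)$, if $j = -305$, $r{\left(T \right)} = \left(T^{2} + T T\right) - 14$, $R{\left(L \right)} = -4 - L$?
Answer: $-33511529293297$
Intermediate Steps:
$r{\left(T \right)} = -14 + 2 T^{2}$ ($r{\left(T \right)} = \left(T^{2} + T^{2}\right) - 14 = 2 T^{2} - 14 = -14 + 2 T^{2}$)
$I{\left(q \right)} = \left(-305 + q\right) \left(-14 + q + 2 \left(-4 - q\right)^{2}\right)$ ($I{\left(q \right)} = \left(q + \left(-14 + 2 \left(-4 - q\right)^{2}\right)\right) \left(q - 305\right) = \left(-14 + q + 2 \left(-4 - q\right)^{2}\right) \left(-305 + q\right) = \left(-305 + q\right) \left(-14 + q + 2 \left(-4 - q\right)^{2}\right)$)
$\left(-23405 + 178894\right) \left(I{\left(-396 \right)} - 373955\right) = \left(-23405 + 178894\right) \left(\left(-5490 - -2046132 - 593 \left(-396\right)^{2} + 2 \left(-396\right)^{3}\right) - 373955\right) = 155489 \left(\left(-5490 + 2046132 - 92991888 + 2 \left(-62099136\right)\right) - 373955\right) = 155489 \left(\left(-5490 + 2046132 - 92991888 - 124198272\right) - 373955\right) = 155489 \left(-215149518 - 373955\right) = 155489 \left(-215523473\right) = -33511529293297$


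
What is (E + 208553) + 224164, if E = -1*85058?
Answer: 347659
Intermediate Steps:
E = -85058
(E + 208553) + 224164 = (-85058 + 208553) + 224164 = 123495 + 224164 = 347659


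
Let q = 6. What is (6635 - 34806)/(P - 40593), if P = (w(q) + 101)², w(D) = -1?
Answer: 28171/30593 ≈ 0.92083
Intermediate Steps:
P = 10000 (P = (-1 + 101)² = 100² = 10000)
(6635 - 34806)/(P - 40593) = (6635 - 34806)/(10000 - 40593) = -28171/(-30593) = -28171*(-1/30593) = 28171/30593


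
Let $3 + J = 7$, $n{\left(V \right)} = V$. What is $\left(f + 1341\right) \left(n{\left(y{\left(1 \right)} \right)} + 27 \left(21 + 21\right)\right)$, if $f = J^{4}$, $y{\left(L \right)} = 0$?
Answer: $1810998$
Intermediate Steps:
$J = 4$ ($J = -3 + 7 = 4$)
$f = 256$ ($f = 4^{4} = 256$)
$\left(f + 1341\right) \left(n{\left(y{\left(1 \right)} \right)} + 27 \left(21 + 21\right)\right) = \left(256 + 1341\right) \left(0 + 27 \left(21 + 21\right)\right) = 1597 \left(0 + 27 \cdot 42\right) = 1597 \left(0 + 1134\right) = 1597 \cdot 1134 = 1810998$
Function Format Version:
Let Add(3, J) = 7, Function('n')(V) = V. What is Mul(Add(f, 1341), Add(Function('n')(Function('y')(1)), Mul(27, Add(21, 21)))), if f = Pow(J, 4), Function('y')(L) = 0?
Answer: 1810998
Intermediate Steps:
J = 4 (J = Add(-3, 7) = 4)
f = 256 (f = Pow(4, 4) = 256)
Mul(Add(f, 1341), Add(Function('n')(Function('y')(1)), Mul(27, Add(21, 21)))) = Mul(Add(256, 1341), Add(0, Mul(27, Add(21, 21)))) = Mul(1597, Add(0, Mul(27, 42))) = Mul(1597, Add(0, 1134)) = Mul(1597, 1134) = 1810998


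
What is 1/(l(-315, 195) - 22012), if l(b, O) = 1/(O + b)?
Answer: -120/2641441 ≈ -4.5430e-5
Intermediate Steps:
1/(l(-315, 195) - 22012) = 1/(1/(195 - 315) - 22012) = 1/(1/(-120) - 22012) = 1/(-1/120 - 22012) = 1/(-2641441/120) = -120/2641441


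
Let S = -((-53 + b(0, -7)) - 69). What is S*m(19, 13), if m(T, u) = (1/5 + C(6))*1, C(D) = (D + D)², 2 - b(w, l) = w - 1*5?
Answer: 16583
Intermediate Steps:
b(w, l) = 7 - w (b(w, l) = 2 - (w - 1*5) = 2 - (w - 5) = 2 - (-5 + w) = 2 + (5 - w) = 7 - w)
C(D) = 4*D² (C(D) = (2*D)² = 4*D²)
m(T, u) = 721/5 (m(T, u) = (1/5 + 4*6²)*1 = (⅕ + 4*36)*1 = (⅕ + 144)*1 = (721/5)*1 = 721/5)
S = 115 (S = -((-53 + (7 - 1*0)) - 69) = -((-53 + (7 + 0)) - 69) = -((-53 + 7) - 69) = -(-46 - 69) = -1*(-115) = 115)
S*m(19, 13) = 115*(721/5) = 16583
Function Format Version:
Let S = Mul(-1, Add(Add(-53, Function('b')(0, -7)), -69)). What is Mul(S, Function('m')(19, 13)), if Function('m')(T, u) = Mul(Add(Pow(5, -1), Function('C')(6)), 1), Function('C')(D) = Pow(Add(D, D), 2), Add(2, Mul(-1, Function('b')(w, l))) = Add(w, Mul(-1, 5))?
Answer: 16583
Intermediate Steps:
Function('b')(w, l) = Add(7, Mul(-1, w)) (Function('b')(w, l) = Add(2, Mul(-1, Add(w, Mul(-1, 5)))) = Add(2, Mul(-1, Add(w, -5))) = Add(2, Mul(-1, Add(-5, w))) = Add(2, Add(5, Mul(-1, w))) = Add(7, Mul(-1, w)))
Function('C')(D) = Mul(4, Pow(D, 2)) (Function('C')(D) = Pow(Mul(2, D), 2) = Mul(4, Pow(D, 2)))
Function('m')(T, u) = Rational(721, 5) (Function('m')(T, u) = Mul(Add(Pow(5, -1), Mul(4, Pow(6, 2))), 1) = Mul(Add(Rational(1, 5), Mul(4, 36)), 1) = Mul(Add(Rational(1, 5), 144), 1) = Mul(Rational(721, 5), 1) = Rational(721, 5))
S = 115 (S = Mul(-1, Add(Add(-53, Add(7, Mul(-1, 0))), -69)) = Mul(-1, Add(Add(-53, Add(7, 0)), -69)) = Mul(-1, Add(Add(-53, 7), -69)) = Mul(-1, Add(-46, -69)) = Mul(-1, -115) = 115)
Mul(S, Function('m')(19, 13)) = Mul(115, Rational(721, 5)) = 16583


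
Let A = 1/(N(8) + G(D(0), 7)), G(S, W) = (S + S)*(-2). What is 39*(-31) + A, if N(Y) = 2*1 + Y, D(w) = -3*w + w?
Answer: -12089/10 ≈ -1208.9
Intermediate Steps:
D(w) = -2*w
N(Y) = 2 + Y
G(S, W) = -4*S (G(S, W) = (2*S)*(-2) = -4*S)
A = ⅒ (A = 1/((2 + 8) - (-8)*0) = 1/(10 - 4*0) = 1/(10 + 0) = 1/10 = ⅒ ≈ 0.10000)
39*(-31) + A = 39*(-31) + ⅒ = -1209 + ⅒ = -12089/10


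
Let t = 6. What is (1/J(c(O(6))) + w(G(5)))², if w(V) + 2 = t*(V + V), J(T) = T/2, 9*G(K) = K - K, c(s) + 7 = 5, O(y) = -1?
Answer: 9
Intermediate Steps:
c(s) = -2 (c(s) = -7 + 5 = -2)
G(K) = 0 (G(K) = (K - K)/9 = (⅑)*0 = 0)
J(T) = T/2 (J(T) = T*(½) = T/2)
w(V) = -2 + 12*V (w(V) = -2 + 6*(V + V) = -2 + 6*(2*V) = -2 + 12*V)
(1/J(c(O(6))) + w(G(5)))² = (1/((½)*(-2)) + (-2 + 12*0))² = (1/(-1) + (-2 + 0))² = (-1 - 2)² = (-3)² = 9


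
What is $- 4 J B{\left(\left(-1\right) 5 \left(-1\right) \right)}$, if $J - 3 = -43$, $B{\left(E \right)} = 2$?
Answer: $320$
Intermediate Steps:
$J = -40$ ($J = 3 - 43 = -40$)
$- 4 J B{\left(\left(-1\right) 5 \left(-1\right) \right)} = \left(-4\right) \left(-40\right) 2 = 160 \cdot 2 = 320$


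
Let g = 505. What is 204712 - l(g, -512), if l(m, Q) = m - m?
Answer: 204712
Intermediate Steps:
l(m, Q) = 0
204712 - l(g, -512) = 204712 - 1*0 = 204712 + 0 = 204712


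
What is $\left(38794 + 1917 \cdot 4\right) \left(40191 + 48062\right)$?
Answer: $4100410886$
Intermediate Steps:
$\left(38794 + 1917 \cdot 4\right) \left(40191 + 48062\right) = \left(38794 + 7668\right) 88253 = 46462 \cdot 88253 = 4100410886$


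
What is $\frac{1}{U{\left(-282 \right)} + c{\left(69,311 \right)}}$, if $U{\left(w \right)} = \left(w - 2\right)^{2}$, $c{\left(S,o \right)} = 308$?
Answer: $\frac{1}{80964} \approx 1.2351 \cdot 10^{-5}$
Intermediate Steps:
$U{\left(w \right)} = \left(-2 + w\right)^{2}$
$\frac{1}{U{\left(-282 \right)} + c{\left(69,311 \right)}} = \frac{1}{\left(-2 - 282\right)^{2} + 308} = \frac{1}{\left(-284\right)^{2} + 308} = \frac{1}{80656 + 308} = \frac{1}{80964}$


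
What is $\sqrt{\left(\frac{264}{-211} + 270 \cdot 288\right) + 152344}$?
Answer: $\frac{16 \sqrt{40017205}}{211} \approx 479.69$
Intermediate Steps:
$\sqrt{\left(\frac{264}{-211} + 270 \cdot 288\right) + 152344} = \sqrt{\left(264 \left(- \frac{1}{211}\right) + 77760\right) + 152344} = \sqrt{\left(- \frac{264}{211} + 77760\right) + 152344} = \sqrt{\frac{16407096}{211} + 152344} = \sqrt{\frac{48551680}{211}} = \frac{16 \sqrt{40017205}}{211}$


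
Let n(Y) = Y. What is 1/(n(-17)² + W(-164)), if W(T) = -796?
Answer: -1/507 ≈ -0.0019724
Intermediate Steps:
1/(n(-17)² + W(-164)) = 1/((-17)² - 796) = 1/(289 - 796) = 1/(-507) = -1/507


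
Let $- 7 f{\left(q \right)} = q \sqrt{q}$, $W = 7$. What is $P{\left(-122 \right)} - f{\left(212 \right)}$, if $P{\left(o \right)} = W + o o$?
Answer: $14891 + \frac{424 \sqrt{53}}{7} \approx 15332.0$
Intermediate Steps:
$f{\left(q \right)} = - \frac{q^{\frac{3}{2}}}{7}$ ($f{\left(q \right)} = - \frac{q \sqrt{q}}{7} = - \frac{q^{\frac{3}{2}}}{7}$)
$P{\left(o \right)} = 7 + o^{2}$ ($P{\left(o \right)} = 7 + o o = 7 + o^{2}$)
$P{\left(-122 \right)} - f{\left(212 \right)} = \left(7 + \left(-122\right)^{2}\right) - - \frac{212^{\frac{3}{2}}}{7} = \left(7 + 14884\right) - - \frac{424 \sqrt{53}}{7} = 14891 - - \frac{424 \sqrt{53}}{7} = 14891 + \frac{424 \sqrt{53}}{7}$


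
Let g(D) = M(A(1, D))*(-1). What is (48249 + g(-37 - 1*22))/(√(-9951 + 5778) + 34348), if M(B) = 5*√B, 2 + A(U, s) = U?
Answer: 1657256652/1179789277 - 171740*I/1179789277 - 5*√4173/1179789277 - 48249*I*√4173/1179789277 ≈ 1.4047 - 0.0027874*I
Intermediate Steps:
A(U, s) = -2 + U
g(D) = -5*I (g(D) = (5*√(-2 + 1))*(-1) = (5*√(-1))*(-1) = (5*I)*(-1) = -5*I)
(48249 + g(-37 - 1*22))/(√(-9951 + 5778) + 34348) = (48249 - 5*I)/(√(-9951 + 5778) + 34348) = (48249 - 5*I)/(√(-4173) + 34348) = (48249 - 5*I)/(I*√4173 + 34348) = (48249 - 5*I)/(34348 + I*√4173)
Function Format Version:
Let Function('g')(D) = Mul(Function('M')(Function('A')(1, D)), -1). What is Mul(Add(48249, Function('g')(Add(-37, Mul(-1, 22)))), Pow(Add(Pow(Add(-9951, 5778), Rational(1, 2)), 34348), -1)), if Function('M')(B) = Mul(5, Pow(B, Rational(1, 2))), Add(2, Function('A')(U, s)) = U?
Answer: Add(Rational(1657256652, 1179789277), Mul(Rational(-171740, 1179789277), I), Mul(Rational(-5, 1179789277), Pow(4173, Rational(1, 2))), Mul(Rational(-48249, 1179789277), I, Pow(4173, Rational(1, 2)))) ≈ Add(1.4047, Mul(-0.0027874, I))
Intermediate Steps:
Function('A')(U, s) = Add(-2, U)
Function('g')(D) = Mul(-5, I) (Function('g')(D) = Mul(Mul(5, Pow(Add(-2, 1), Rational(1, 2))), -1) = Mul(Mul(5, Pow(-1, Rational(1, 2))), -1) = Mul(Mul(5, I), -1) = Mul(-5, I))
Mul(Add(48249, Function('g')(Add(-37, Mul(-1, 22)))), Pow(Add(Pow(Add(-9951, 5778), Rational(1, 2)), 34348), -1)) = Mul(Add(48249, Mul(-5, I)), Pow(Add(Pow(Add(-9951, 5778), Rational(1, 2)), 34348), -1)) = Mul(Add(48249, Mul(-5, I)), Pow(Add(Pow(-4173, Rational(1, 2)), 34348), -1)) = Mul(Add(48249, Mul(-5, I)), Pow(Add(Mul(I, Pow(4173, Rational(1, 2))), 34348), -1)) = Mul(Add(48249, Mul(-5, I)), Pow(Add(34348, Mul(I, Pow(4173, Rational(1, 2)))), -1)) = Mul(Pow(Add(34348, Mul(I, Pow(4173, Rational(1, 2)))), -1), Add(48249, Mul(-5, I)))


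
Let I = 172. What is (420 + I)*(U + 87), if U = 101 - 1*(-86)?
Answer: 162208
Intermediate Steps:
U = 187 (U = 101 + 86 = 187)
(420 + I)*(U + 87) = (420 + 172)*(187 + 87) = 592*274 = 162208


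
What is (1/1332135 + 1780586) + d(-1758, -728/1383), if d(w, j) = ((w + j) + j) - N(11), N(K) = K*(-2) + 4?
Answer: 1092414003943751/614114235 ≈ 1.7788e+6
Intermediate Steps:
N(K) = 4 - 2*K (N(K) = -2*K + 4 = 4 - 2*K)
d(w, j) = 18 + w + 2*j (d(w, j) = ((w + j) + j) - (4 - 2*11) = ((j + w) + j) - (4 - 22) = (w + 2*j) - 1*(-18) = (w + 2*j) + 18 = 18 + w + 2*j)
(1/1332135 + 1780586) + d(-1758, -728/1383) = (1/1332135 + 1780586) + (18 - 1758 + 2*(-728/1383)) = (1/1332135 + 1780586) + (18 - 1758 + 2*(-728*1/1383)) = 2371980931111/1332135 + (18 - 1758 + 2*(-728/1383)) = 2371980931111/1332135 + (18 - 1758 - 1456/1383) = 2371980931111/1332135 - 2407876/1383 = 1092414003943751/614114235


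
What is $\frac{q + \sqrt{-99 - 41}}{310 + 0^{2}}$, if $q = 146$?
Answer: $\frac{73}{155} + \frac{i \sqrt{35}}{155} \approx 0.47097 + 0.038168 i$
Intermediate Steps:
$\frac{q + \sqrt{-99 - 41}}{310 + 0^{2}} = \frac{146 + \sqrt{-99 - 41}}{310 + 0^{2}} = \frac{146 + \sqrt{-140}}{310 + 0} = \frac{146 + 2 i \sqrt{35}}{310} = \left(146 + 2 i \sqrt{35}\right) \frac{1}{310} = \frac{73}{155} + \frac{i \sqrt{35}}{155}$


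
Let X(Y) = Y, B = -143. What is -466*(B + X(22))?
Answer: 56386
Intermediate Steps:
-466*(B + X(22)) = -466*(-143 + 22) = -466*(-121) = 56386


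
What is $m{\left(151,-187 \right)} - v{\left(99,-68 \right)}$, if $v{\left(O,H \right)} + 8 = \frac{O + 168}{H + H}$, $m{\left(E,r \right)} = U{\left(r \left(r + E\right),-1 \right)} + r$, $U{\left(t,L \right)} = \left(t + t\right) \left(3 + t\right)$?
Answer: $\frac{12332461363}{136} \approx 9.068 \cdot 10^{7}$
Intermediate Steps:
$U{\left(t,L \right)} = 2 t \left(3 + t\right)$
$m{\left(E,r \right)} = r + 2 r \left(3 + r \left(E + r\right)\right) \left(E + r\right)$ ($m{\left(E,r \right)} = 2 r \left(r + E\right) \left(3 + r \left(r + E\right)\right) + r = 2 r \left(E + r\right) \left(3 + r \left(E + r\right)\right) + r = 2 r \left(3 + r \left(E + r\right)\right) \left(E + r\right) + r = r + 2 r \left(3 + r \left(E + r\right)\right) \left(E + r\right)$)
$v{\left(O,H \right)} = -8 + \frac{168 + O}{2 H}$ ($v{\left(O,H \right)} = -8 + \frac{O + 168}{H + H} = -8 + \frac{168 + O}{2 H}$)
$m{\left(151,-187 \right)} - v{\left(99,-68 \right)} = - 187 \left(1 + 2 \left(3 - 187 \left(151 - 187\right)\right) \left(151 - 187\right)\right) - \frac{168 + 99 - -1088}{2 \left(-68\right)} = - 187 \left(1 + 2 \left(3 - -6732\right) \left(-36\right)\right) - \frac{1}{2} \left(- \frac{1}{68}\right) \left(168 + 99 + 1088\right) = - 187 \left(1 + 2 \left(3 + 6732\right) \left(-36\right)\right) - \frac{1}{2} \left(- \frac{1}{68}\right) 1355 = - 187 \left(1 + 2 \cdot 6735 \left(-36\right)\right) - - \frac{1355}{136} = - 187 \left(1 - 484920\right) + \frac{1355}{136} = \left(-187\right) \left(-484919\right) + \frac{1355}{136} = 90679853 + \frac{1355}{136} = \frac{12332461363}{136}$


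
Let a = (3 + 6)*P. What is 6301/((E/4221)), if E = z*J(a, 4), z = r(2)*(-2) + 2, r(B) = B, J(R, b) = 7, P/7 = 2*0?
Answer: -3799503/2 ≈ -1.8998e+6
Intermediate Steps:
P = 0 (P = 7*(2*0) = 7*0 = 0)
a = 0 (a = (3 + 6)*0 = 9*0 = 0)
z = -2 (z = 2*(-2) + 2 = -4 + 2 = -2)
E = -14 (E = -2*7 = -14)
6301/((E/4221)) = 6301/((-14/4221)) = 6301/((-14*1/4221)) = 6301/(-2/603) = 6301*(-603/2) = -3799503/2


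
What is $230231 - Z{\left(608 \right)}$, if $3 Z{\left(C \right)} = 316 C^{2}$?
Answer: $- \frac{116123131}{3} \approx -3.8708 \cdot 10^{7}$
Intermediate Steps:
$Z{\left(C \right)} = \frac{316 C^{2}}{3}$
$230231 - Z{\left(608 \right)} = 230231 - \frac{316 \cdot 608^{2}}{3} = 230231 - \frac{316}{3} \cdot 369664 = 230231 - \frac{116813824}{3} = - \frac{116123131}{3}$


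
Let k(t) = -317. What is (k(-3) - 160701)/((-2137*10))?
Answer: 80509/10685 ≈ 7.5348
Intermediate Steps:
(k(-3) - 160701)/((-2137*10)) = (-317 - 160701)/((-2137*10)) = -161018/(-21370) = -161018*(-1/21370) = 80509/10685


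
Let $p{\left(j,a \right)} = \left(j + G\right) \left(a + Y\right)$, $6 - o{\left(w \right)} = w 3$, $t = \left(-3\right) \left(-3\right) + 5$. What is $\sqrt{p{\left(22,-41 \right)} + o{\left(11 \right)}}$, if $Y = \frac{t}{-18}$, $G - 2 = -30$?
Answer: $\frac{\sqrt{2013}}{3} \approx 14.955$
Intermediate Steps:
$G = -28$ ($G = 2 - 30 = -28$)
$t = 14$ ($t = 9 + 5 = 14$)
$Y = - \frac{7}{9}$ ($Y = \frac{14}{-18} = 14 \left(- \frac{1}{18}\right) = - \frac{7}{9} \approx -0.77778$)
$o{\left(w \right)} = 6 - 3 w$ ($o{\left(w \right)} = 6 - w 3 = 6 - 3 w$)
$p{\left(j,a \right)} = \left(-28 + j\right) \left(- \frac{7}{9} + a\right)$ ($p{\left(j,a \right)} = \left(j - 28\right) \left(a - \frac{7}{9}\right) = \left(-28 + j\right) \left(- \frac{7}{9} + a\right)$)
$\sqrt{p{\left(22,-41 \right)} + o{\left(11 \right)}} = \sqrt{\left(\frac{196}{9} - -1148 - \frac{154}{9} - 902\right) + \left(6 - 33\right)} = \sqrt{\left(\frac{196}{9} + 1148 - \frac{154}{9} - 902\right) + \left(6 - 33\right)} = \sqrt{\frac{752}{3} - 27} = \sqrt{\frac{671}{3}} = \frac{\sqrt{2013}}{3}$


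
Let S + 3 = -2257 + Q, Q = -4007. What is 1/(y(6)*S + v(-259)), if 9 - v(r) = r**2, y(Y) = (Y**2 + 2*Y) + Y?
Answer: -1/405490 ≈ -2.4662e-6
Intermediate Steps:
S = -6267 (S = -3 + (-2257 - 4007) = -3 - 6264 = -6267)
y(Y) = Y**2 + 3*Y
v(r) = 9 - r**2
1/(y(6)*S + v(-259)) = 1/((6*(3 + 6))*(-6267) + (9 - 1*(-259)**2)) = 1/((6*9)*(-6267) + (9 - 1*67081)) = 1/(54*(-6267) + (9 - 67081)) = 1/(-338418 - 67072) = 1/(-405490) = -1/405490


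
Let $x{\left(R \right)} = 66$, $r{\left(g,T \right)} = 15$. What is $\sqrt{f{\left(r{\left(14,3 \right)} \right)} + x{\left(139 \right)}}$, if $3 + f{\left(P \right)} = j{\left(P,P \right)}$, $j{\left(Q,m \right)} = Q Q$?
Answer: $12 \sqrt{2} \approx 16.971$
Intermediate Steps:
$j{\left(Q,m \right)} = Q^{2}$
$f{\left(P \right)} = -3 + P^{2}$
$\sqrt{f{\left(r{\left(14,3 \right)} \right)} + x{\left(139 \right)}} = \sqrt{\left(-3 + 15^{2}\right) + 66} = \sqrt{\left(-3 + 225\right) + 66} = \sqrt{222 + 66} = \sqrt{288} = 12 \sqrt{2}$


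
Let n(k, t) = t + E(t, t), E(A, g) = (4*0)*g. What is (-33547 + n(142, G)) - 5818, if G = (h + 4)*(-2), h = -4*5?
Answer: -39333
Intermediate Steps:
h = -20
G = 32 (G = (-20 + 4)*(-2) = -16*(-2) = 32)
E(A, g) = 0 (E(A, g) = 0*g = 0)
n(k, t) = t (n(k, t) = t + 0 = t)
(-33547 + n(142, G)) - 5818 = (-33547 + 32) - 5818 = -33515 - 5818 = -39333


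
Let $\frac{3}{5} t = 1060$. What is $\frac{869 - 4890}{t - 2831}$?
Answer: $\frac{12063}{3193} \approx 3.778$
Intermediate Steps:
$t = \frac{5300}{3}$ ($t = \frac{5}{3} \cdot 1060 = \frac{5300}{3} \approx 1766.7$)
$\frac{869 - 4890}{t - 2831} = \frac{869 - 4890}{\frac{5300}{3} - 2831} = - \frac{4021}{\frac{5300}{3} - 2831} = - \frac{4021}{- \frac{3193}{3}} = \left(-4021\right) \left(- \frac{3}{3193}\right) = \frac{12063}{3193}$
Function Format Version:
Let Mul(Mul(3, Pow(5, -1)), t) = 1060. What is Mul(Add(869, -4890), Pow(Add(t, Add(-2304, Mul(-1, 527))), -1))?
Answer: Rational(12063, 3193) ≈ 3.7780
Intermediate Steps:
t = Rational(5300, 3) (t = Mul(Rational(5, 3), 1060) = Rational(5300, 3) ≈ 1766.7)
Mul(Add(869, -4890), Pow(Add(t, Add(-2304, Mul(-1, 527))), -1)) = Mul(Add(869, -4890), Pow(Add(Rational(5300, 3), Add(-2304, Mul(-1, 527))), -1)) = Mul(-4021, Pow(Add(Rational(5300, 3), Add(-2304, -527)), -1)) = Mul(-4021, Pow(Add(Rational(5300, 3), -2831), -1)) = Mul(-4021, Pow(Rational(-3193, 3), -1)) = Mul(-4021, Rational(-3, 3193)) = Rational(12063, 3193)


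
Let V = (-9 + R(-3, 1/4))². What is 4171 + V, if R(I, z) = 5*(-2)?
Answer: 4532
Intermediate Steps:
R(I, z) = -10
V = 361 (V = (-9 - 10)² = (-19)² = 361)
4171 + V = 4171 + 361 = 4532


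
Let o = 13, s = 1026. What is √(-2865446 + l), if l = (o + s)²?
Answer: 5*I*√71437 ≈ 1336.4*I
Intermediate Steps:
l = 1079521 (l = (13 + 1026)² = 1039² = 1079521)
√(-2865446 + l) = √(-2865446 + 1079521) = √(-1785925) = 5*I*√71437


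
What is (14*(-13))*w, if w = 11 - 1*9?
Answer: -364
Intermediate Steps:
w = 2 (w = 11 - 9 = 2)
(14*(-13))*w = (14*(-13))*2 = -182*2 = -364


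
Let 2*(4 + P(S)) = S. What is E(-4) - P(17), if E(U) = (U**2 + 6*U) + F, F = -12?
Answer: -49/2 ≈ -24.500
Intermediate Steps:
E(U) = -12 + U**2 + 6*U (E(U) = (U**2 + 6*U) - 12 = -12 + U**2 + 6*U)
P(S) = -4 + S/2
E(-4) - P(17) = (-12 + (-4)**2 + 6*(-4)) - (-4 + (1/2)*17) = (-12 + 16 - 24) - (-4 + 17/2) = -20 - 1*9/2 = -20 - 9/2 = -49/2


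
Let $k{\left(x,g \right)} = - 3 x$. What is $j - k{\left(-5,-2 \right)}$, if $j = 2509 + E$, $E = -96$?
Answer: $2398$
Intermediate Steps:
$j = 2413$ ($j = 2509 - 96 = 2413$)
$j - k{\left(-5,-2 \right)} = 2413 - \left(-3\right) \left(-5\right) = 2413 - 15 = 2398$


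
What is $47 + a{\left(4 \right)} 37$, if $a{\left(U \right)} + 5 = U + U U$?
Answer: $602$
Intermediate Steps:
$a{\left(U \right)} = -5 + U + U^{2}$ ($a{\left(U \right)} = -5 + \left(U + U U\right) = -5 + \left(U + U^{2}\right) = -5 + U + U^{2}$)
$47 + a{\left(4 \right)} 37 = 47 + \left(-5 + 4 + 4^{2}\right) 37 = 47 + \left(-5 + 4 + 16\right) 37 = 47 + 15 \cdot 37 = 47 + 555 = 602$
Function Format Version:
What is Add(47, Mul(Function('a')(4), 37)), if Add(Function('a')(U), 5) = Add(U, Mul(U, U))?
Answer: 602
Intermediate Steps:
Function('a')(U) = Add(-5, U, Pow(U, 2)) (Function('a')(U) = Add(-5, Add(U, Mul(U, U))) = Add(-5, Add(U, Pow(U, 2))) = Add(-5, U, Pow(U, 2)))
Add(47, Mul(Function('a')(4), 37)) = Add(47, Mul(Add(-5, 4, Pow(4, 2)), 37)) = Add(47, Mul(Add(-5, 4, 16), 37)) = Add(47, Mul(15, 37)) = Add(47, 555) = 602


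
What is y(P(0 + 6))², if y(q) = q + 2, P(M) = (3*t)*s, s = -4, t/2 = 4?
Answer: 8836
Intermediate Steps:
t = 8 (t = 2*4 = 8)
P(M) = -96 (P(M) = (3*8)*(-4) = 24*(-4) = -96)
y(q) = 2 + q
y(P(0 + 6))² = (2 - 96)² = (-94)² = 8836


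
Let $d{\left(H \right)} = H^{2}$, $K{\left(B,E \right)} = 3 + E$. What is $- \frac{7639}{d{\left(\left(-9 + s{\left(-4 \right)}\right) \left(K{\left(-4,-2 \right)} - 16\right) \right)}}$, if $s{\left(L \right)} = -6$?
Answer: $- \frac{7639}{50625} \approx -0.15089$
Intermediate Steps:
$- \frac{7639}{d{\left(\left(-9 + s{\left(-4 \right)}\right) \left(K{\left(-4,-2 \right)} - 16\right) \right)}} = - \frac{7639}{\left(\left(-9 - 6\right) \left(\left(3 - 2\right) - 16\right)\right)^{2}} = - \frac{7639}{\left(- 15 \left(1 - 16\right)\right)^{2}} = - \frac{7639}{\left(\left(-15\right) \left(-15\right)\right)^{2}} = - \frac{7639}{225^{2}} = - \frac{7639}{50625}$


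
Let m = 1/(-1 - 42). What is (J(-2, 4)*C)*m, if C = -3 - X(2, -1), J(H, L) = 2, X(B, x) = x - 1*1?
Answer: 2/43 ≈ 0.046512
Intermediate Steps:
X(B, x) = -1 + x (X(B, x) = x - 1 = -1 + x)
m = -1/43 (m = 1/(-43) = -1/43 ≈ -0.023256)
C = -1 (C = -3 - (-1 - 1) = -3 - 1*(-2) = -3 + 2 = -1)
(J(-2, 4)*C)*m = (2*(-1))*(-1/43) = -2*(-1/43) = 2/43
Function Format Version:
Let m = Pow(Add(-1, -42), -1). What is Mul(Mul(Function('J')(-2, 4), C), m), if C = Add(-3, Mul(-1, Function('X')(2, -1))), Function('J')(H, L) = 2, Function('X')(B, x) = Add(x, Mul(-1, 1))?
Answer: Rational(2, 43) ≈ 0.046512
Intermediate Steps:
Function('X')(B, x) = Add(-1, x) (Function('X')(B, x) = Add(x, -1) = Add(-1, x))
m = Rational(-1, 43) (m = Pow(-43, -1) = Rational(-1, 43) ≈ -0.023256)
C = -1 (C = Add(-3, Mul(-1, Add(-1, -1))) = Add(-3, Mul(-1, -2)) = Add(-3, 2) = -1)
Mul(Mul(Function('J')(-2, 4), C), m) = Mul(Mul(2, -1), Rational(-1, 43)) = Mul(-2, Rational(-1, 43)) = Rational(2, 43)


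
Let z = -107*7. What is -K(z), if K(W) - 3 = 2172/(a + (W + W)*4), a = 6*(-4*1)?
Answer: -3969/1504 ≈ -2.6390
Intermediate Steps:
a = -24 (a = 6*(-4) = -24)
z = -749
K(W) = 3 + 2172/(-24 + 8*W) (K(W) = 3 + 2172/(-24 + (W + W)*4) = 3 + 2172/(-24 + (2*W)*4) = 3 + 2172/(-24 + 8*W))
-K(z) = -3*(175 + 2*(-749))/(2*(-3 - 749)) = -3*(175 - 1498)/(2*(-752)) = -3*(-1)*(-1323)/(2*752) = -1*3969/1504 = -3969/1504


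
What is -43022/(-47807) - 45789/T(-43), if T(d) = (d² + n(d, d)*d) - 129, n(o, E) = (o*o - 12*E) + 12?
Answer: 2170786175/1601391079 ≈ 1.3556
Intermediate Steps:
n(o, E) = 12 + o² - 12*E (n(o, E) = (o² - 12*E) + 12 = 12 + o² - 12*E)
T(d) = -129 + d² + d*(12 + d² - 12*d) (T(d) = (d² + (12 + d² - 12*d)*d) - 129 = (d² + d*(12 + d² - 12*d)) - 129 = -129 + d² + d*(12 + d² - 12*d))
-43022/(-47807) - 45789/T(-43) = -43022/(-47807) - 45789/(-129 + (-43)³ - 11*(-43)² + 12*(-43)) = -43022*(-1/47807) - 45789/(-129 - 79507 - 11*1849 - 516) = 43022/47807 - 45789/(-129 - 79507 - 20339 - 516) = 43022/47807 - 45789/(-100491) = 43022/47807 - 45789*(-1/100491) = 43022/47807 + 15263/33497 = 2170786175/1601391079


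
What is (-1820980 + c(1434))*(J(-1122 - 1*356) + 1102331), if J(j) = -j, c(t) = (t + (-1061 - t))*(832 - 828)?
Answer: -2014698678216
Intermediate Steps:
c(t) = -4244 (c(t) = -1061*4 = -4244)
(-1820980 + c(1434))*(J(-1122 - 1*356) + 1102331) = (-1820980 - 4244)*(-(-1122 - 1*356) + 1102331) = -1825224*(-(-1122 - 356) + 1102331) = -1825224*(-1*(-1478) + 1102331) = -1825224*(1478 + 1102331) = -1825224*1103809 = -2014698678216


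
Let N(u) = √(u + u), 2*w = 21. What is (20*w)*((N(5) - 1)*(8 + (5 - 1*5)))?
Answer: -1680 + 1680*√10 ≈ 3632.6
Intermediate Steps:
w = 21/2 (w = (½)*21 = 21/2 ≈ 10.500)
N(u) = √2*√u (N(u) = √(2*u) = √2*√u)
(20*w)*((N(5) - 1)*(8 + (5 - 1*5))) = (20*(21/2))*((√2*√5 - 1)*(8 + (5 - 1*5))) = 210*((√10 - 1)*(8 + (5 - 5))) = 210*((-1 + √10)*(8 + 0)) = 210*((-1 + √10)*8) = 210*(-8 + 8*√10) = -1680 + 1680*√10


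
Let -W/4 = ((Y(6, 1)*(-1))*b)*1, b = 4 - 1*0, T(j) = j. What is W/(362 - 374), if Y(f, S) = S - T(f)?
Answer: 20/3 ≈ 6.6667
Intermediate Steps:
Y(f, S) = S - f
b = 4 (b = 4 + 0 = 4)
W = -80 (W = -4*((1 - 1*6)*(-1))*4 = -4*((1 - 6)*(-1))*4 = -4*-5*(-1)*4 = -4*5*4 = -80 ≈ -80.000)
W/(362 - 374) = -80/(362 - 374) = -80/(-12) = -1/12*(-80) = 20/3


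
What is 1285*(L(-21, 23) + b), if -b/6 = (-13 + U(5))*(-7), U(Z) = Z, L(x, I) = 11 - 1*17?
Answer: -439470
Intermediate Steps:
L(x, I) = -6 (L(x, I) = 11 - 17 = -6)
b = -336 (b = -6*(-13 + 5)*(-7) = -(-48)*(-7) = -6*56 = -336)
1285*(L(-21, 23) + b) = 1285*(-6 - 336) = 1285*(-342) = -439470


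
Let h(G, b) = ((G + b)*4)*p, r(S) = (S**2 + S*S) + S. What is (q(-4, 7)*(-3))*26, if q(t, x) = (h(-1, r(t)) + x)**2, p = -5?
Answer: -22158942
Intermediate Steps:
r(S) = S + 2*S**2 (r(S) = (S**2 + S**2) + S = 2*S**2 + S = S + 2*S**2)
h(G, b) = -20*G - 20*b (h(G, b) = ((G + b)*4)*(-5) = (4*G + 4*b)*(-5) = -20*G - 20*b)
q(t, x) = (20 + x - 20*t*(1 + 2*t))**2 (q(t, x) = ((-20*(-1) - 20*t*(1 + 2*t)) + x)**2 = ((20 - 20*t*(1 + 2*t)) + x)**2 = (20 + x - 20*t*(1 + 2*t))**2)
(q(-4, 7)*(-3))*26 = ((20 + 7 - 20*(-4)*(1 + 2*(-4)))**2*(-3))*26 = ((20 + 7 - 20*(-4)*(1 - 8))**2*(-3))*26 = ((20 + 7 - 20*(-4)*(-7))**2*(-3))*26 = ((20 + 7 - 560)**2*(-3))*26 = ((-533)**2*(-3))*26 = (284089*(-3))*26 = -852267*26 = -22158942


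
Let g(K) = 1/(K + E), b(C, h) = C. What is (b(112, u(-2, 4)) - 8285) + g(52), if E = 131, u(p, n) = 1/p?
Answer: -1495658/183 ≈ -8173.0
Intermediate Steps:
g(K) = 1/(131 + K) (g(K) = 1/(K + 131) = 1/(131 + K))
(b(112, u(-2, 4)) - 8285) + g(52) = (112 - 8285) + 1/(131 + 52) = -8173 + 1/183 = -1495658/183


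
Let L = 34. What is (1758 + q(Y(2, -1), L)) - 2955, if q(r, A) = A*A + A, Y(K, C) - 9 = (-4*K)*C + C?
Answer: -7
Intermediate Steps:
Y(K, C) = 9 + C - 4*C*K (Y(K, C) = 9 + ((-4*K)*C + C) = 9 + (-4*C*K + C) = 9 + (C - 4*C*K) = 9 + C - 4*C*K)
q(r, A) = A + A**2 (q(r, A) = A**2 + A = A + A**2)
(1758 + q(Y(2, -1), L)) - 2955 = (1758 + 34*(1 + 34)) - 2955 = (1758 + 34*35) - 2955 = (1758 + 1190) - 2955 = 2948 - 2955 = -7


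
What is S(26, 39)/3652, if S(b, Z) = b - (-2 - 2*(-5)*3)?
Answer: -1/1826 ≈ -0.00054764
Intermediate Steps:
S(b, Z) = -28 + b (S(b, Z) = b - (-2 - (-10)*3) = b - (-2 - 1*(-30)) = b - (-2 + 30) = b - 1*28 = b - 28 = -28 + b)
S(26, 39)/3652 = (-28 + 26)/3652 = -2*1/3652 = -1/1826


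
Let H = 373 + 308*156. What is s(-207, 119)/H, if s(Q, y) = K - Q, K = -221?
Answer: -14/48421 ≈ -0.00028913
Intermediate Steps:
s(Q, y) = -221 - Q
H = 48421 (H = 373 + 48048 = 48421)
s(-207, 119)/H = (-221 - 1*(-207))/48421 = (-221 + 207)*(1/48421) = -14*1/48421 = -14/48421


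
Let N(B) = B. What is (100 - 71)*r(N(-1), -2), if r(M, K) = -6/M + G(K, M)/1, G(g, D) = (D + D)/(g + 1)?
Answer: 232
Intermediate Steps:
G(g, D) = 2*D/(1 + g) (G(g, D) = (2*D)/(1 + g) = 2*D/(1 + g))
r(M, K) = -6/M + 2*M/(1 + K) (r(M, K) = -6/M + (2*M/(1 + K))/1 = -6/M + (2*M/(1 + K))*1 = -6/M + 2*M/(1 + K))
(100 - 71)*r(N(-1), -2) = (100 - 71)*(2*(-3 + (-1)² - 3*(-2))/(-1*(1 - 2))) = 29*(2*(-1)*(-3 + 1 + 6)/(-1)) = 29*(2*(-1)*(-1)*4) = 29*8 = 232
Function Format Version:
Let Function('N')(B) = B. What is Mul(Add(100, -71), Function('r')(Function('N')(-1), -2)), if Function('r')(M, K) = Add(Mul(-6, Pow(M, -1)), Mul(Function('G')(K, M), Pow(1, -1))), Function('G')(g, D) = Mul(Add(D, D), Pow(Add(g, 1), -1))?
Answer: 232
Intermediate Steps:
Function('G')(g, D) = Mul(2, D, Pow(Add(1, g), -1)) (Function('G')(g, D) = Mul(Mul(2, D), Pow(Add(1, g), -1)) = Mul(2, D, Pow(Add(1, g), -1)))
Function('r')(M, K) = Add(Mul(-6, Pow(M, -1)), Mul(2, M, Pow(Add(1, K), -1))) (Function('r')(M, K) = Add(Mul(-6, Pow(M, -1)), Mul(Mul(2, M, Pow(Add(1, K), -1)), Pow(1, -1))) = Add(Mul(-6, Pow(M, -1)), Mul(Mul(2, M, Pow(Add(1, K), -1)), 1)) = Add(Mul(-6, Pow(M, -1)), Mul(2, M, Pow(Add(1, K), -1))))
Mul(Add(100, -71), Function('r')(Function('N')(-1), -2)) = Mul(Add(100, -71), Mul(2, Pow(-1, -1), Pow(Add(1, -2), -1), Add(-3, Pow(-1, 2), Mul(-3, -2)))) = Mul(29, Mul(2, -1, Pow(-1, -1), Add(-3, 1, 6))) = Mul(29, Mul(2, -1, -1, 4)) = Mul(29, 8) = 232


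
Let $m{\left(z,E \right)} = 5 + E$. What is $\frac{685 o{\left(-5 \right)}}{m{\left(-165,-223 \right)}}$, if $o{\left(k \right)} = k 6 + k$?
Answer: $\frac{23975}{218} \approx 109.98$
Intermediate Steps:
$o{\left(k \right)} = 7 k$ ($o{\left(k \right)} = 6 k + k = 7 k$)
$\frac{685 o{\left(-5 \right)}}{m{\left(-165,-223 \right)}} = \frac{685 \cdot 7 \left(-5\right)}{5 - 223} = \frac{685 \left(-35\right)}{-218} = \left(-23975\right) \left(- \frac{1}{218}\right) = \frac{23975}{218}$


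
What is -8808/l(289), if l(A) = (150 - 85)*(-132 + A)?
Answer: -8808/10205 ≈ -0.86311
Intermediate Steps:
l(A) = -8580 + 65*A (l(A) = 65*(-132 + A) = -8580 + 65*A)
-8808/l(289) = -8808/(-8580 + 65*289) = -8808/(-8580 + 18785) = -8808/10205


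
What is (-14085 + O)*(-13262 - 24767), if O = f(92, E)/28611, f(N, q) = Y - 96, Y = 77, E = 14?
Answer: 901479579098/1683 ≈ 5.3564e+8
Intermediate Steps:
f(N, q) = -19 (f(N, q) = 77 - 96 = -19)
O = -19/28611 ≈ -0.00066408
(-14085 + O)*(-13262 - 24767) = (-14085 - 19/28611)*(-13262 - 24767) = -402985954/28611*(-38029) = 901479579098/1683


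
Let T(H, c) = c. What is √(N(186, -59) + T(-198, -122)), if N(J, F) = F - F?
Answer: I*√122 ≈ 11.045*I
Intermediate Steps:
N(J, F) = 0
√(N(186, -59) + T(-198, -122)) = √(0 - 122) = √(-122) = I*√122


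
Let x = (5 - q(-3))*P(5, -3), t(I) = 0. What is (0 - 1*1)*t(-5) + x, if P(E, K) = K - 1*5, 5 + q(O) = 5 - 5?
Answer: -80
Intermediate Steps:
q(O) = -5 (q(O) = -5 + (5 - 5) = -5 + 0 = -5)
P(E, K) = -5 + K (P(E, K) = K - 5 = -5 + K)
x = -80 (x = (5 - 1*(-5))*(-5 - 3) = (5 + 5)*(-8) = 10*(-8) = -80)
(0 - 1*1)*t(-5) + x = (0 - 1*1)*0 - 80 = (0 - 1)*0 - 80 = -1*0 - 80 = 0 - 80 = -80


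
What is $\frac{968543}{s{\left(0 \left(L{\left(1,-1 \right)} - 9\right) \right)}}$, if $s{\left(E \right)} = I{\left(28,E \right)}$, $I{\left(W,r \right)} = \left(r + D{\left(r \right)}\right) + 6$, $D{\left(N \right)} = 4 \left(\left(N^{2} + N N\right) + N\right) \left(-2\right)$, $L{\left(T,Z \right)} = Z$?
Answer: $\frac{968543}{6} \approx 1.6142 \cdot 10^{5}$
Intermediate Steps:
$D{\left(N \right)} = - 16 N^{2} - 8 N$ ($D{\left(N \right)} = 4 \left(\left(N^{2} + N^{2}\right) + N\right) \left(-2\right) = 4 \left(2 N^{2} + N\right) \left(-2\right) = 4 \left(N + 2 N^{2}\right) \left(-2\right) = \left(4 N + 8 N^{2}\right) \left(-2\right) = - 16 N^{2} - 8 N$)
$I{\left(W,r \right)} = 6 + r - 8 r \left(1 + 2 r\right)$ ($I{\left(W,r \right)} = \left(r - 8 r \left(1 + 2 r\right)\right) + 6 = 6 + r - 8 r \left(1 + 2 r\right)$)
$s{\left(E \right)} = 6 - 16 E^{2} - 7 E$
$\frac{968543}{s{\left(0 \left(L{\left(1,-1 \right)} - 9\right) \right)}} = \frac{968543}{6 - 16 \left(0 \left(-1 - 9\right)\right)^{2} - 7 \cdot 0 \left(-1 - 9\right)} = \frac{968543}{6 - 16 \left(0 \left(-10\right)\right)^{2} - 7 \cdot 0 \left(-10\right)} = \frac{968543}{6 - 16 \cdot 0^{2} - 0} = \frac{968543}{6 - 0 + 0} = \frac{968543}{6 + 0 + 0} = \frac{968543}{6}$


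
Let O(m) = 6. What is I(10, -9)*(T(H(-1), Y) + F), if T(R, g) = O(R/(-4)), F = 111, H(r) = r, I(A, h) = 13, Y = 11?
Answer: 1521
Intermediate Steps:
T(R, g) = 6
I(10, -9)*(T(H(-1), Y) + F) = 13*(6 + 111) = 13*117 = 1521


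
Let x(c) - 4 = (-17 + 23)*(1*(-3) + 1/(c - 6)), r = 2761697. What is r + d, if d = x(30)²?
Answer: 44190177/16 ≈ 2.7619e+6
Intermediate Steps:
x(c) = -14 + 6/(-6 + c) (x(c) = 4 + (-17 + 23)*(1*(-3) + 1/(c - 6)) = 4 + 6*(-3 + 1/(-6 + c)) = 4 + (-18 + 6/(-6 + c)) = -14 + 6/(-6 + c))
d = 3025/16 (d = (2*(45 - 7*30)/(-6 + 30))² = (2*(45 - 210)/24)² = (2*(1/24)*(-165))² = (-55/4)² = 3025/16 ≈ 189.06)
r + d = 2761697 + 3025/16 = 44190177/16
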